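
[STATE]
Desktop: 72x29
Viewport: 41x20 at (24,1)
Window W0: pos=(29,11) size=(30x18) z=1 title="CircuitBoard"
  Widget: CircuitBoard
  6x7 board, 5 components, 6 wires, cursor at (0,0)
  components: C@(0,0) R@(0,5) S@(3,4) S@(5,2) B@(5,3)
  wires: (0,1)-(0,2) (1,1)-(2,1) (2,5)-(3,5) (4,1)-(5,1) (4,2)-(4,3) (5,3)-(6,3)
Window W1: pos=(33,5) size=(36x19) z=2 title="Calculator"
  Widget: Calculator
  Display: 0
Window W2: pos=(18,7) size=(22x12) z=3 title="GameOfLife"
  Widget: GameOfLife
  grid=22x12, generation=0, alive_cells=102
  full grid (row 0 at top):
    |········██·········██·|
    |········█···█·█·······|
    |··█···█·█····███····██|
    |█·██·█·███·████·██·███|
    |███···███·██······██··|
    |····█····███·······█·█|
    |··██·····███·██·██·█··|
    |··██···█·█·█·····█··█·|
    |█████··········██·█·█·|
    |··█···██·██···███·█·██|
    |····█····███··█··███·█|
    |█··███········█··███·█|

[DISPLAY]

                                         
                                         
                                         
                                         
         ┏━━━━━━━━━━━━━━━━━━━━━━━━━━━━━━━
         ┃ Calculator                    
━━━━━━━━━━━━━━━┓─────────────────────────
OfLife         ┃                         
───────────────┨──┬───┬───┐              
0              ┃8 │ 9 │ ÷ │              
█·█····███····█┃──┼───┼───┤              
·███·████·██·██┃5 │ 6 │ × │              
███·██······██·┃──┼───┼───┤              
···███·······█·┃2 │ 3 │ - │              
···███·██·██·█·┃──┼───┼───┤              
·█·█·█·····█··█┃. │ = │ + │              
·········██·█·█┃──┼───┼───┤              
━━━━━━━━━━━━━━━┛MC│ MR│ M+│              
     ┃2  ┃└───┴───┴───┴───┘              
     ┃   ┃                               


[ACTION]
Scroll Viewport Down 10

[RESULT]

───────────────┨──┬───┬───┐              
0              ┃8 │ 9 │ ÷ │              
█·█····███····█┃──┼───┼───┤              
·███·████·██·██┃5 │ 6 │ × │              
███·██······██·┃──┼───┼───┤              
···███·······█·┃2 │ 3 │ - │              
···███·██·██·█·┃──┼───┼───┤              
·█·█·█·····█··█┃. │ = │ + │              
·········██·█·█┃──┼───┼───┤              
━━━━━━━━━━━━━━━┛MC│ MR│ M+│              
     ┃2  ┃└───┴───┴───┴───┘              
     ┃   ┃                               
     ┃3  ┃                               
     ┃   ┃                               
     ┃4  ┗━━━━━━━━━━━━━━━━━━━━━━━━━━━━━━━
     ┃        │                   ┃      
     ┃5       ·   S   B           ┃      
     ┃                │           ┃      
     ┃6               ·           ┃      
     ┗━━━━━━━━━━━━━━━━━━━━━━━━━━━━┛      


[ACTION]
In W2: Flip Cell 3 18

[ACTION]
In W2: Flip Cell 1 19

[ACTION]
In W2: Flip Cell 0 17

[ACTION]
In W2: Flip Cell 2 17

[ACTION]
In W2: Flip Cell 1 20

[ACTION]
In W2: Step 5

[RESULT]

───────────────┨──┬───┬───┐              
5              ┃8 │ 9 │ ÷ │              
··█········█···┃──┼───┼───┤              
·█·········█···┃5 │ 6 │ × │              
··········███·█┃──┼───┼───┤              
·█████···███···┃2 │ 3 │ - │              
···████·█···█··┃──┼───┼───┤              
██████·······██┃. │ = │ + │              
█·····██·······┃──┼───┼───┤              
━━━━━━━━━━━━━━━┛MC│ MR│ M+│              
     ┃2  ┃└───┴───┴───┴───┘              
     ┃   ┃                               
     ┃3  ┃                               
     ┃   ┃                               
     ┃4  ┗━━━━━━━━━━━━━━━━━━━━━━━━━━━━━━━
     ┃        │                   ┃      
     ┃5       ·   S   B           ┃      
     ┃                │           ┃      
     ┃6               ·           ┃      
     ┗━━━━━━━━━━━━━━━━━━━━━━━━━━━━┛      


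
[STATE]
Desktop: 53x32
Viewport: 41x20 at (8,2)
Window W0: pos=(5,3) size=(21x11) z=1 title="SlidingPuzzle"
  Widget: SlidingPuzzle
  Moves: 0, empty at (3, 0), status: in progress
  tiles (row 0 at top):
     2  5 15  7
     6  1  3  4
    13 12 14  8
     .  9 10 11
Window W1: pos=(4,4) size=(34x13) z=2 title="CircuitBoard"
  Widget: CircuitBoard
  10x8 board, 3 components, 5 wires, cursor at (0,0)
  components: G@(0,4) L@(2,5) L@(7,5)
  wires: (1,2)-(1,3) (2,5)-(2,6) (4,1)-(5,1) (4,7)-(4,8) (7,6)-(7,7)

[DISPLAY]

                                         
━━━━━━━━━━━━━━━━━┓                       
━━━━━━━━━━━━━━━━━━━━━━━━━━━━━┓           
rcuitBoard                   ┃           
─────────────────────────────┨           
0 1 2 3 4 5 6 7 8 9          ┃           
[.]              G           ┃           
                             ┃           
         · ─ ·               ┃           
                             ┃           
                     L ─ ·   ┃           
                             ┃           
                             ┃           
                             ┃           
━━━━━━━━━━━━━━━━━━━━━━━━━━━━━┛           
                                         
                                         
                                         
                                         
                                         


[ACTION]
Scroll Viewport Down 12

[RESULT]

                     L ─ ·   ┃           
                             ┃           
                             ┃           
                             ┃           
━━━━━━━━━━━━━━━━━━━━━━━━━━━━━┛           
                                         
                                         
                                         
                                         
                                         
                                         
                                         
                                         
                                         
                                         
                                         
                                         
                                         
                                         
                                         


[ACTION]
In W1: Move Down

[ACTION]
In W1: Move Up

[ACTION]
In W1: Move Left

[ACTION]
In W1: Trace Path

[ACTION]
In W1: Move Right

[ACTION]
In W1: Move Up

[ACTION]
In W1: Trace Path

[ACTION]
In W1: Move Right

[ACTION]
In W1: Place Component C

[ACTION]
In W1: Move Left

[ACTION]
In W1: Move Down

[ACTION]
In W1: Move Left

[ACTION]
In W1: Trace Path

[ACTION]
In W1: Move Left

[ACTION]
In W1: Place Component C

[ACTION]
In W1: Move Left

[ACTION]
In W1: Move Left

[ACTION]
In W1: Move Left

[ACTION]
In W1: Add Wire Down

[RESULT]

 ·                   L ─ ·   ┃           
                             ┃           
                             ┃           
                             ┃           
━━━━━━━━━━━━━━━━━━━━━━━━━━━━━┛           
                                         
                                         
                                         
                                         
                                         
                                         
                                         
                                         
                                         
                                         
                                         
                                         
                                         
                                         
                                         


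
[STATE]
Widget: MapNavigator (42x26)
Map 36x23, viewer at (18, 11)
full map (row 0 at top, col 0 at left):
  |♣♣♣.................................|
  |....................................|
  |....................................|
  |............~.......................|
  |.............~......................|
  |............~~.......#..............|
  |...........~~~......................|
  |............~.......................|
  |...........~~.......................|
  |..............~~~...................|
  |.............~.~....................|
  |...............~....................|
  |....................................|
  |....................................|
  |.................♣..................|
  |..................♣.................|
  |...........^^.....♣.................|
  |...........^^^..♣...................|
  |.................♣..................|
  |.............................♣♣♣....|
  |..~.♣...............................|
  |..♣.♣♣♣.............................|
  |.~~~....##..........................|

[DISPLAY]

                                          
                                          
   ♣♣♣.................................   
   ....................................   
   ....................................   
   ............~.......................   
   .............~......................   
   ............~~.......#..............   
   ...........~~~......................   
   ............~.......................   
   ...........~~.......................   
   ..............~~~...................   
   .............~.~....................   
   ...............~..@.................   
   ....................................   
   ....................................   
   .................♣..................   
   ..................♣.................   
   ...........^^.....♣.................   
   ...........^^^..♣...................   
   .................♣..................   
   .............................♣♣♣....   
   ..~.♣...............................   
   ..♣.♣♣♣.............................   
   .~~~....##..........................   
                                          


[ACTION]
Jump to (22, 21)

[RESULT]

..........~~.......................       
.............~~~...................       
............~.~....................       
..............~....................       
...................................       
...................................       
................♣..................       
.................♣.................       
..........^^.....♣.................       
..........^^^..♣...................       
................♣..................       
............................♣♣♣....       
.~.♣...............................       
.♣.♣♣♣...............@.............       
~~~....##..........................       
                                          
                                          
                                          
                                          
                                          
                                          
                                          
                                          
                                          
                                          
                                          


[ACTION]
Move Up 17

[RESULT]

                                          
                                          
                                          
                                          
                                          
                                          
                                          
                                          
                                          
♣♣.................................       
...................................       
...................................       
...........~.......................       
............~........@.............       
...........~~.......#..............       
..........~~~......................       
...........~.......................       
..........~~.......................       
.............~~~...................       
............~.~....................       
..............~....................       
...................................       
...................................       
................♣..................       
.................♣.................       
..........^^.....♣.................       


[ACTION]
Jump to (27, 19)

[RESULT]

.....~~~......................            
......~.......................            
.....~~.......................            
........~~~...................            
.......~.~....................            
.........~....................            
..............................            
..............................            
...........♣..................            
............♣.................            
.....^^.....♣.................            
.....^^^..♣...................            
...........♣..................            
.....................@.♣♣♣....            
..............................            
♣.............................            
..##..........................            
                                          
                                          
                                          
                                          
                                          
                                          
                                          
                                          
                                          


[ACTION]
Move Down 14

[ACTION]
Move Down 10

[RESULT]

........~~~...................            
.......~.~....................            
.........~....................            
..............................            
..............................            
...........♣..................            
............♣.................            
.....^^.....♣.................            
.....^^^..♣...................            
...........♣..................            
.......................♣♣♣....            
..............................            
♣.............................            
..##.................@........            
                                          
                                          
                                          
                                          
                                          
                                          
                                          
                                          
                                          
                                          
                                          
                                          


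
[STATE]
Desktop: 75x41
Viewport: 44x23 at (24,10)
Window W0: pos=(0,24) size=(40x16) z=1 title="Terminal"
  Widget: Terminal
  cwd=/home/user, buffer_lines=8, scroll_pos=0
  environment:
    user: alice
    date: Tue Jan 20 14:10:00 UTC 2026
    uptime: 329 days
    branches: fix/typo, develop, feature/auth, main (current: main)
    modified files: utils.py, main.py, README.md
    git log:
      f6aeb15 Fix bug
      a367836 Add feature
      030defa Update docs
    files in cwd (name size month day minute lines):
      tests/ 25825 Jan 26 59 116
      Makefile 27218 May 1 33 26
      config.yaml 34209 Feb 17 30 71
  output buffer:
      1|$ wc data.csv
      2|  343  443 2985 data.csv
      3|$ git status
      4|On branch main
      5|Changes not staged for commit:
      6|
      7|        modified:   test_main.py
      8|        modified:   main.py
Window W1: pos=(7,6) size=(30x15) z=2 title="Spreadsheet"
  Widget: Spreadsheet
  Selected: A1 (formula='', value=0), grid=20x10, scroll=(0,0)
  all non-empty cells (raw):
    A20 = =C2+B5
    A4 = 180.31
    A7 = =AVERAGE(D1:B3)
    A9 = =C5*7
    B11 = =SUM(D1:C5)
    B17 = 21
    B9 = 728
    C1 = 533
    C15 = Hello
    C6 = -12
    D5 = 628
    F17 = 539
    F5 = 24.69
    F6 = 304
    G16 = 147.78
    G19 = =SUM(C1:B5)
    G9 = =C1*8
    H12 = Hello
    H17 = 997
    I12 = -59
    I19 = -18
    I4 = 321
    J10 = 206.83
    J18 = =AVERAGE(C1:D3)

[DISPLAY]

       C    ┃                               
------------┃                               
   0     533┃                               
   0       0┃                               
   0       0┃                               
   0       0┃                               
   0       0┃                               
   0     -12┃                               
   0       0┃                               
   0       0┃                               
━━━━━━━━━━━━┛                               
                                            
                                            
                                            
━━━━━━━━━━━━━━━┓                            
               ┃                            
───────────────┨                            
               ┃                            
v              ┃                            
               ┃                            
               ┃                            
commit:        ┃                            
               ┃                            


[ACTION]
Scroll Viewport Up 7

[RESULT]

                                            
                                            
                                            
━━━━━━━━━━━━┓                               
            ┃                               
────────────┨                               
            ┃                               
       C    ┃                               
------------┃                               
   0     533┃                               
   0       0┃                               
   0       0┃                               
   0       0┃                               
   0       0┃                               
   0     -12┃                               
   0       0┃                               
   0       0┃                               
━━━━━━━━━━━━┛                               
                                            
                                            
                                            
━━━━━━━━━━━━━━━┓                            
               ┃                            


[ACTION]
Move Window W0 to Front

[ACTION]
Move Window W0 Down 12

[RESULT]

                                            
                                            
                                            
━━━━━━━━━━━━┓                               
            ┃                               
────────────┨                               
            ┃                               
       C    ┃                               
------------┃                               
   0     533┃                               
   0       0┃                               
   0       0┃                               
   0       0┃                               
   0       0┃                               
   0     -12┃                               
   0       0┃                               
   0       0┃                               
━━━━━━━━━━━━┛                               
                                            
                                            
                                            
                                            
━━━━━━━━━━━━━━━┓                            


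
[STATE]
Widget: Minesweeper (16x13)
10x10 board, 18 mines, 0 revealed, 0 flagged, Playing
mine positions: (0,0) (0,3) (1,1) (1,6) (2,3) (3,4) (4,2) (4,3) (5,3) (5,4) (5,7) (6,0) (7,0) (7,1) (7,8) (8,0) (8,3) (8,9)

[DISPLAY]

■■■■■■■■■■      
■■■■■■■■■■      
■■■■■■■■■■      
■■■■■■■■■■      
■■■■■■■■■■      
■■■■■■■■■■      
■■■■■■■■■■      
■■■■■■■■■■      
■■■■■■■■■■      
■■■■■■■■■■      
                
                
                


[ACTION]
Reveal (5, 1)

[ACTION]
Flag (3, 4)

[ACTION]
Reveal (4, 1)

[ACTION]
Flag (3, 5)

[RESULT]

■■■■■■■■■■      
■■■■■■■■■■      
■■■■■■■■■■      
■■■■⚑⚑■■■■      
■1■■■■■■■■      
■2■■■■■■■■      
■■■■■■■■■■      
■■■■■■■■■■      
■■■■■■■■■■      
■■■■■■■■■■      
                
                
                


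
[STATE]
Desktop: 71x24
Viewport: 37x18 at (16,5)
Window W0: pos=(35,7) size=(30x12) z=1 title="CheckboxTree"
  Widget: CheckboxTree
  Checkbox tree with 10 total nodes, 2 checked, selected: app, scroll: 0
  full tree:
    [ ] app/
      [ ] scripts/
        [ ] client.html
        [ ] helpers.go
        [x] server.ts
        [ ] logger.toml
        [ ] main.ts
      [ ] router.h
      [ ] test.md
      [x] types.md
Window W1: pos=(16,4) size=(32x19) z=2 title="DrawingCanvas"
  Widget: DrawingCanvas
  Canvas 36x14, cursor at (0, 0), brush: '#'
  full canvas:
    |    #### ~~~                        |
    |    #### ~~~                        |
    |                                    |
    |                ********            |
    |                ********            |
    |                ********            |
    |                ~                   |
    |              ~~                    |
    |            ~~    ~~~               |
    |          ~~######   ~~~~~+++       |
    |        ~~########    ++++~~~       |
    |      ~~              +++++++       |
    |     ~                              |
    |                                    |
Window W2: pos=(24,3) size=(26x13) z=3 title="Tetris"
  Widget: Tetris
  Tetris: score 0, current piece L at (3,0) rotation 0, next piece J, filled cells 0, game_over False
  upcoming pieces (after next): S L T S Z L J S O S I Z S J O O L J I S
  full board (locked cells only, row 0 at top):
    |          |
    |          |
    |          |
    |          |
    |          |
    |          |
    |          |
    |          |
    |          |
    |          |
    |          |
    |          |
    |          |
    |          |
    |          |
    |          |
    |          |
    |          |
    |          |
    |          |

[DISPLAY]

┃ Drawin┠────────────────────────┨   
┠───────┃          │Next:        ┃   
┃+   ###┃          │█            ┃━━━
┃    ###┃          │███          ┃   
┃       ┃          │             ┃───
┃       ┃          │             ┃   
┃       ┃          │             ┃/  
┃       ┃          │Score:       ┃t.h
┃       ┃          │0            ┃rs.
┃       ┃          │             ┃r.t
┃       ┗━━━━━━━━━━━━━━━━━━━━━━━━┛r.t
┃          ~~######   ~~~~~+++ ┃n.ts 
┃        ~~########    ++++~~~ ┃r.h  
┃      ~~              +++++++ ┃━━━━━
┃     ~                        ┃     
┃                              ┃     
┃                              ┃     
┗━━━━━━━━━━━━━━━━━━━━━━━━━━━━━━┛     


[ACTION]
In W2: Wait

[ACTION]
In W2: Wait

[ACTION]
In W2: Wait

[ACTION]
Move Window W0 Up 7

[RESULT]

┃ Drawin┠────────────────────────┨t.h
┠───────┃          │Next:        ┃rs.
┃+   ###┃          │█            ┃r.t
┃    ###┃          │███          ┃r.t
┃       ┃          │             ┃ts 
┃       ┃          │             ┃h  
┃       ┃          │             ┃━━━
┃       ┃          │Score:       ┃   
┃       ┃          │0            ┃   
┃       ┃          │             ┃   
┃       ┗━━━━━━━━━━━━━━━━━━━━━━━━┛   
┃          ~~######   ~~~~~+++ ┃     
┃        ~~########    ++++~~~ ┃     
┃      ~~              +++++++ ┃     
┃     ~                        ┃     
┃                              ┃     
┃                              ┃     
┗━━━━━━━━━━━━━━━━━━━━━━━━━━━━━━┛     


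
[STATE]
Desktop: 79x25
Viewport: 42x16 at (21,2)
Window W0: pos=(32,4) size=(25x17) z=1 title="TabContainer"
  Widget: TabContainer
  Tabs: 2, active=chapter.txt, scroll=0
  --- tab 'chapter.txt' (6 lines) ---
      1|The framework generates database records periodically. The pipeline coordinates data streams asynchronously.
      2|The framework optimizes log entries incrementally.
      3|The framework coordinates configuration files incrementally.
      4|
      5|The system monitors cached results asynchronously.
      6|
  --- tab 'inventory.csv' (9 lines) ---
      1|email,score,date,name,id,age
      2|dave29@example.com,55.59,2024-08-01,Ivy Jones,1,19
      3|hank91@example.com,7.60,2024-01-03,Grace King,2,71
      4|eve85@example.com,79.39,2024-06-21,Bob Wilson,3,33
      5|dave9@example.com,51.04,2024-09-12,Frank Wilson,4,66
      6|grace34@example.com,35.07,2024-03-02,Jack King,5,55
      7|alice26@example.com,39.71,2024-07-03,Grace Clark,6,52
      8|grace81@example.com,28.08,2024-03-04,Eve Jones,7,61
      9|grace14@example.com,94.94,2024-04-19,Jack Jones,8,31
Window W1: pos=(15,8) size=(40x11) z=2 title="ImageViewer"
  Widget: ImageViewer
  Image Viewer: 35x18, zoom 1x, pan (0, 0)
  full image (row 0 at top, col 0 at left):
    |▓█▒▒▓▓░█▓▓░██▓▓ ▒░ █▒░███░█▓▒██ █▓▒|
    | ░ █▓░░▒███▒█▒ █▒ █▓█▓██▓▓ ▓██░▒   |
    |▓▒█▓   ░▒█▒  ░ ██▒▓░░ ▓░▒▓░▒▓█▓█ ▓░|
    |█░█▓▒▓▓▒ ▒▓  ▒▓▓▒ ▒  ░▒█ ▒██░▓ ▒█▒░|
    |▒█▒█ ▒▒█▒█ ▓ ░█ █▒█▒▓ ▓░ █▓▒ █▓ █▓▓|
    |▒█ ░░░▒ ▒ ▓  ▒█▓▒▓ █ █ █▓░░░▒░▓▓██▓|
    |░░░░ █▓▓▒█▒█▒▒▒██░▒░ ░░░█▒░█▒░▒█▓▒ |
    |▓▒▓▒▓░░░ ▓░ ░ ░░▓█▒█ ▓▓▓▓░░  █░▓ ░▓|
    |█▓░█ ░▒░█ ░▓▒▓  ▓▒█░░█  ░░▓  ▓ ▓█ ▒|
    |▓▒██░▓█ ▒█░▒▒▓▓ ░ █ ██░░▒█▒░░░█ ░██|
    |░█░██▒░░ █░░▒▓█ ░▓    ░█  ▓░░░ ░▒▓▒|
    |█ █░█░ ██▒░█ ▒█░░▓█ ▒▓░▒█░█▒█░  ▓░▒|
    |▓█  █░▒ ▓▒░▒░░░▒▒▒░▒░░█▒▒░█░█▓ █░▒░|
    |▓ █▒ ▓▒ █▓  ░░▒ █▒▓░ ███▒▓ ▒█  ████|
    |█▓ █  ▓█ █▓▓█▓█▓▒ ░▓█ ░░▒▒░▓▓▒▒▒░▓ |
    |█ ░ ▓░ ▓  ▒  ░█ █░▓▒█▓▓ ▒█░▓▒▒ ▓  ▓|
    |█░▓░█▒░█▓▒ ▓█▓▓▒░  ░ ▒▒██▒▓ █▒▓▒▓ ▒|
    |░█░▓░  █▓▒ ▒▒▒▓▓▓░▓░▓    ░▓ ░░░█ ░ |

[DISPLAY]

                                          
                                          
           ┏━━━━━━━━━━━━━━━━━━━━━━━┓      
           ┃ TabContainer          ┃      
           ┠───────────────────────┨      
           ┃[chapter.txt]│ inventor┃      
━━━━━━━━━━━━━━━━━━━━━━━━━━━━━━━━━┓─┃      
eViewer                          ┃s┃      
─────────────────────────────────┨s┃      
▓░█▓▓░██▓▓ ▒░ █▒░███░█▓▒██ █▓▒   ┃t┃      
░░▒███▒█▒ █▒ █▓█▓██▓▓ ▓██░▒      ┃ ┃      
  ░▒█▒  ░ ██▒▓░░ ▓░▒▓░▒▓█▓█ ▓░   ┃c┃      
▓▓▒ ▒▓  ▒▓▓▒ ▒  ░▒█ ▒██░▓ ▒█▒░   ┃ ┃      
▒▒█▒█ ▓ ░█ █▒█▒▓ ▓░ █▓▒ █▓ █▓▓   ┃ ┃      
░▒ ▒ ▓  ▒█▓▒▓ █ █ █▓░░░▒░▓▓██▓   ┃ ┃      
█▓▓▒█▒█▒▒▒██░▒░ ░░░█▒░█▒░▒█▓▒    ┃ ┃      


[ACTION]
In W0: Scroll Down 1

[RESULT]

                                          
                                          
           ┏━━━━━━━━━━━━━━━━━━━━━━━┓      
           ┃ TabContainer          ┃      
           ┠───────────────────────┨      
           ┃[chapter.txt]│ inventor┃      
━━━━━━━━━━━━━━━━━━━━━━━━━━━━━━━━━┓─┃      
eViewer                          ┃s┃      
─────────────────────────────────┨t┃      
▓░█▓▓░██▓▓ ▒░ █▒░███░█▓▒██ █▓▒   ┃ ┃      
░░▒███▒█▒ █▒ █▓█▓██▓▓ ▓██░▒      ┃c┃      
  ░▒█▒  ░ ██▒▓░░ ▓░▒▓░▒▓█▓█ ▓░   ┃ ┃      
▓▓▒ ▒▓  ▒▓▓▒ ▒  ░▒█ ▒██░▓ ▒█▒░   ┃ ┃      
▒▒█▒█ ▓ ░█ █▒█▒▓ ▓░ █▓▒ █▓ █▓▓   ┃ ┃      
░▒ ▒ ▓  ▒█▓▒▓ █ █ █▓░░░▒░▓▓██▓   ┃ ┃      
█▓▓▒█▒█▒▒▒██░▒░ ░░░█▒░█▒░▒█▓▒    ┃ ┃      


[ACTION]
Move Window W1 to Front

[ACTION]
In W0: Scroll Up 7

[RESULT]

                                          
                                          
           ┏━━━━━━━━━━━━━━━━━━━━━━━┓      
           ┃ TabContainer          ┃      
           ┠───────────────────────┨      
           ┃[chapter.txt]│ inventor┃      
━━━━━━━━━━━━━━━━━━━━━━━━━━━━━━━━━┓─┃      
eViewer                          ┃s┃      
─────────────────────────────────┨s┃      
▓░█▓▓░██▓▓ ▒░ █▒░███░█▓▒██ █▓▒   ┃t┃      
░░▒███▒█▒ █▒ █▓█▓██▓▓ ▓██░▒      ┃ ┃      
  ░▒█▒  ░ ██▒▓░░ ▓░▒▓░▒▓█▓█ ▓░   ┃c┃      
▓▓▒ ▒▓  ▒▓▓▒ ▒  ░▒█ ▒██░▓ ▒█▒░   ┃ ┃      
▒▒█▒█ ▓ ░█ █▒█▒▓ ▓░ █▓▒ █▓ █▓▓   ┃ ┃      
░▒ ▒ ▓  ▒█▓▒▓ █ █ █▓░░░▒░▓▓██▓   ┃ ┃      
█▓▓▒█▒█▒▒▒██░▒░ ░░░█▒░█▒░▒█▓▒    ┃ ┃      


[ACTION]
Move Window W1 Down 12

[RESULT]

                                          
                                          
           ┏━━━━━━━━━━━━━━━━━━━━━━━┓      
           ┃ TabContainer          ┃      
           ┠───────────────────────┨      
           ┃[chapter.txt]│ inventor┃      
           ┃───────────────────────┃      
           ┃The framework generates┃      
           ┃The framework optimizes┃      
           ┃The framework coordinat┃      
           ┃                       ┃      
           ┃The system monitors cac┃      
━━━━━━━━━━━━━━━━━━━━━━━━━━━━━━━━━┓ ┃      
eViewer                          ┃ ┃      
─────────────────────────────────┨ ┃      
▓░█▓▓░██▓▓ ▒░ █▒░███░█▓▒██ █▓▒   ┃ ┃      


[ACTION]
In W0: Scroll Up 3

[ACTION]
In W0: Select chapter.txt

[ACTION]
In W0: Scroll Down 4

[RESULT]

                                          
                                          
           ┏━━━━━━━━━━━━━━━━━━━━━━━┓      
           ┃ TabContainer          ┃      
           ┠───────────────────────┨      
           ┃[chapter.txt]│ inventor┃      
           ┃───────────────────────┃      
           ┃The system monitors cac┃      
           ┃                       ┃      
           ┃                       ┃      
           ┃                       ┃      
           ┃                       ┃      
━━━━━━━━━━━━━━━━━━━━━━━━━━━━━━━━━┓ ┃      
eViewer                          ┃ ┃      
─────────────────────────────────┨ ┃      
▓░█▓▓░██▓▓ ▒░ █▒░███░█▓▒██ █▓▒   ┃ ┃      


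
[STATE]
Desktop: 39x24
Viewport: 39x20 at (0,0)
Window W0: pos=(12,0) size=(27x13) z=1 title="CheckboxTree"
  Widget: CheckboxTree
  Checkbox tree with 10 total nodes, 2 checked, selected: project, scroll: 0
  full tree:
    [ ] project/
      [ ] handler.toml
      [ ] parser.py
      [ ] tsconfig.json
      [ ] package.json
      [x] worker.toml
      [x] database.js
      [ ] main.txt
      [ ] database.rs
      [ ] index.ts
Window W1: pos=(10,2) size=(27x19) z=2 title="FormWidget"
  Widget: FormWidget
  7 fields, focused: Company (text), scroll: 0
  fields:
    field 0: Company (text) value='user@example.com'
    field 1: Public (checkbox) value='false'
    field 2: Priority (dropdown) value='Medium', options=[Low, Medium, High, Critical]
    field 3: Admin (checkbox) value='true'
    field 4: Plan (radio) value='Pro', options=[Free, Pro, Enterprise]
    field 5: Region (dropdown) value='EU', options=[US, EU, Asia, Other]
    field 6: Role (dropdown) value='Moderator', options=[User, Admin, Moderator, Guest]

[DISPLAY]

            ┏━━━━━━━━━━━━━━━━━━━━━━━━━┓
            ┃ CheckboxTree            ┃
          ┏━━━━━━━━━━━━━━━━━━━━━━━━━┓─┨
          ┃ FormWidget              ┃ ┃
          ┠─────────────────────────┨ ┃
          ┃> Company:    [user@exam]┃ ┃
          ┃  Public:     [ ]        ┃ ┃
          ┃  Priority:   [Medium  ▼]┃ ┃
          ┃  Admin:      [x]        ┃ ┃
          ┃  Plan:       ( ) Free  (┃ ┃
          ┃  Region:     [EU      ▼]┃ ┃
          ┃  Role:       [Moderato▼]┃ ┃
          ┃                         ┃━┛
          ┃                         ┃  
          ┃                         ┃  
          ┃                         ┃  
          ┃                         ┃  
          ┃                         ┃  
          ┃                         ┃  
          ┃                         ┃  


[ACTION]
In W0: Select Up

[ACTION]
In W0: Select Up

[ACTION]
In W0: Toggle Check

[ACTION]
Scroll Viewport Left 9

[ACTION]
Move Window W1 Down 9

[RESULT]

            ┏━━━━━━━━━━━━━━━━━━━━━━━━━┓
            ┃ CheckboxTree            ┃
            ┠─────────────────────────┨
            ┃>[x] project/            ┃
            ┃   [x] handler.toml      ┃
          ┏━━━━━━━━━━━━━━━━━━━━━━━━━┓ ┃
          ┃ FormWidget              ┃ ┃
          ┠─────────────────────────┨ ┃
          ┃> Company:    [user@exam]┃ ┃
          ┃  Public:     [ ]        ┃ ┃
          ┃  Priority:   [Medium  ▼]┃ ┃
          ┃  Admin:      [x]        ┃ ┃
          ┃  Plan:       ( ) Free  (┃━┛
          ┃  Region:     [EU      ▼]┃  
          ┃  Role:       [Moderato▼]┃  
          ┃                         ┃  
          ┃                         ┃  
          ┃                         ┃  
          ┃                         ┃  
          ┃                         ┃  


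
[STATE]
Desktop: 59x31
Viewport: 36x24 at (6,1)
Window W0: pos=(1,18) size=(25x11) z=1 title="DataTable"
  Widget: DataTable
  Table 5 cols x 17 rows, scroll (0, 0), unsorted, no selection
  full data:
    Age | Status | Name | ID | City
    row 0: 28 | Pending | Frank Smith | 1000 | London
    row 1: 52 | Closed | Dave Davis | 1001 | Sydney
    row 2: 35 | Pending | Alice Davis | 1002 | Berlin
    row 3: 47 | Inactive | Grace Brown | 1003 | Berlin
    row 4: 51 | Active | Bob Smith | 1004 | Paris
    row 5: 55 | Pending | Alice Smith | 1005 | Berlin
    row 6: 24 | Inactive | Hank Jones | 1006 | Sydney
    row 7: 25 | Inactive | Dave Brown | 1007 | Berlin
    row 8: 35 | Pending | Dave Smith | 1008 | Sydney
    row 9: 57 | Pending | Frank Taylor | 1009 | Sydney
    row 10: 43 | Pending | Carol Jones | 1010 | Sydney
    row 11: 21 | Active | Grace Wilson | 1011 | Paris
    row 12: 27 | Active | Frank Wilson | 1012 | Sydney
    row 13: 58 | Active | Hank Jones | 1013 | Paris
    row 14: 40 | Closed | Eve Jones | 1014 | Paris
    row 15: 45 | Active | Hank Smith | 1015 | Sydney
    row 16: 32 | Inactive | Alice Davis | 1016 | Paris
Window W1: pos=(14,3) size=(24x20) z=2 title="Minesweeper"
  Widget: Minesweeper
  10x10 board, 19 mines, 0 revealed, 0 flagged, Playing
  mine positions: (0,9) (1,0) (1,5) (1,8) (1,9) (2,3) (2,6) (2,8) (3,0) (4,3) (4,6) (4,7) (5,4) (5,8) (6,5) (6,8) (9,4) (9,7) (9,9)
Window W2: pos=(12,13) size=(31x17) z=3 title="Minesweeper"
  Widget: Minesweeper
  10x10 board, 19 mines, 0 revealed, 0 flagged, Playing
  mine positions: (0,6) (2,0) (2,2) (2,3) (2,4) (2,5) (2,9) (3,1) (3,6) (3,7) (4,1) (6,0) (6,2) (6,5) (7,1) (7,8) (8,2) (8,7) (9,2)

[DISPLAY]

                                    
                                    
        ┏━━━━━━━━━━━━━━━━━━━━━━┓    
        ┃ Minesweeper          ┃    
        ┠──────────────────────┨    
        ┃■■■■■■■■■■            ┃    
        ┃■■■■■■■■■■            ┃    
        ┃■■■■■■■■■■            ┃    
        ┃■■■■■■■■■■            ┃    
        ┃■■■■■■■■■■            ┃    
        ┃■■■■■■■■■■            ┃    
        ┃■■■■■■■■■■            ┃    
      ┏━━━━━━━━━━━━━━━━━━━━━━━━━━━━━
      ┃ Minesweeper                 
      ┠─────────────────────────────
      ┃■■■■■■■■■■                   
      ┃■■■■■■■■■■                   
━━━━━━┃■■■■■■■■■■                   
aTable┃■■■■■■■■■■                   
──────┃■■■■■■■■■■                   
Status┃■■■■■■■■■■                   
──────┃■■■■■■■■■■                   
Pendin┃■■■■■■■■■■                   
Closed┃■■■■■■■■■■                   


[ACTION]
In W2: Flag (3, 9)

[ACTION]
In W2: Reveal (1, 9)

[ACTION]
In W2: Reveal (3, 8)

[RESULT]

                                    
                                    
        ┏━━━━━━━━━━━━━━━━━━━━━━┓    
        ┃ Minesweeper          ┃    
        ┠──────────────────────┨    
        ┃■■■■■■■■■■            ┃    
        ┃■■■■■■■■■■            ┃    
        ┃■■■■■■■■■■            ┃    
        ┃■■■■■■■■■■            ┃    
        ┃■■■■■■■■■■            ┃    
        ┃■■■■■■■■■■            ┃    
        ┃■■■■■■■■■■            ┃    
      ┏━━━━━━━━━━━━━━━━━━━━━━━━━━━━━
      ┃ Minesweeper                 
      ┠─────────────────────────────
      ┃■■■■■■■■■■                   
      ┃■■■■■■■■■1                   
━━━━━━┃■■■■■■■■■■                   
aTable┃■■■■■■■■2⚑                   
──────┃■■■■■■■■■■                   
Status┃■■■■■■■■■■                   
──────┃■■■■■■■■■■                   
Pendin┃■■■■■■■■■■                   
Closed┃■■■■■■■■■■                   


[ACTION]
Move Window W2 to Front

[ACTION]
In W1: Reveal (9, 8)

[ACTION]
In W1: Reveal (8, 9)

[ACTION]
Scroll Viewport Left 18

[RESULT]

                                    
                                    
              ┏━━━━━━━━━━━━━━━━━━━━━
              ┃ Minesweeper         
              ┠─────────────────────
              ┃■■■■■■■■■■           
              ┃■■■■■■■■■■           
              ┃■■■■■■■■■■           
              ┃■■■■■■■■■■           
              ┃■■■■■■■■■■           
              ┃■■■■■■■■■■           
              ┃■■■■■■■■■■           
            ┏━━━━━━━━━━━━━━━━━━━━━━━
            ┃ Minesweeper           
            ┠───────────────────────
            ┃■■■■■■■■■■             
            ┃■■■■■■■■■1             
 ┏━━━━━━━━━━┃■■■■■■■■■■             
 ┃ DataTable┃■■■■■■■■2⚑             
 ┠──────────┃■■■■■■■■■■             
 ┃Age│Status┃■■■■■■■■■■             
 ┃───┼──────┃■■■■■■■■■■             
 ┃28 │Pendin┃■■■■■■■■■■             
 ┃52 │Closed┃■■■■■■■■■■             
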